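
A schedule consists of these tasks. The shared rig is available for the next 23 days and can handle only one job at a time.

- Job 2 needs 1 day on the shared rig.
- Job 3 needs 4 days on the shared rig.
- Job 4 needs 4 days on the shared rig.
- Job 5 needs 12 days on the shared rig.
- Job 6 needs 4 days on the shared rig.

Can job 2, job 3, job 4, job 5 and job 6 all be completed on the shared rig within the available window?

No

Running back to back, the jobs need 1 + 4 + 4 + 12 + 4 = 25 days on the shared rig.
Since 25 > 23, they cannot all fit.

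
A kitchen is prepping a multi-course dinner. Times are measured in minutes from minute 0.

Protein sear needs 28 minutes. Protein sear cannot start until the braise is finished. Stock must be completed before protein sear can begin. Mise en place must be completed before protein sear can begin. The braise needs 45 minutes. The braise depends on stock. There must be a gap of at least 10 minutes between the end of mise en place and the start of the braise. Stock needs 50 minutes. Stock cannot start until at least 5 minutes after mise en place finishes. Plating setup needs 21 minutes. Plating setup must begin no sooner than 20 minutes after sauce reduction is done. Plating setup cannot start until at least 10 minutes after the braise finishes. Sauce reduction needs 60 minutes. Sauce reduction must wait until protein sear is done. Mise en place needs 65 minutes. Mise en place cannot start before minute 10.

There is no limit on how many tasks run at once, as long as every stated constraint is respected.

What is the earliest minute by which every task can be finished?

304

After its own release at minute 10, mise en place can start at minute 10 and finishes at minute 75.
After mise en place (finishes minute 75, plus 5-minute gap → minute 80), stock can start at minute 80 and finishes at minute 130.
The braise cannot start until stock (finishes minute 130); mise en place (finishes minute 75, plus 10-minute gap → minute 85). The controlling bound is minute 130, so the braise finishes at 130 + 45 = minute 175.
For protein sear: the braise (finishes minute 175); stock (finishes minute 130); mise en place (finishes minute 75). Taking the maximum gives a start of minute 175, and it finishes at 175 + 28 = minute 203.
Sauce reduction cannot begin until protein sear (finishes minute 203). It runs from minute 203 to 203 + 60 = minute 263.
For plating setup: sauce reduction (finishes minute 263, plus 20-minute gap → minute 283); the braise (finishes minute 175, plus 10-minute gap → minute 185). Taking the maximum gives a start of minute 283, and it finishes at 283 + 21 = minute 304.
All tasks are finished once the last one completes. Finish times: Mise en place at 75, Stock at 130, The braise at 175, Protein sear at 203, Sauce reduction at 263, Plating setup at 304. The latest is minute 304.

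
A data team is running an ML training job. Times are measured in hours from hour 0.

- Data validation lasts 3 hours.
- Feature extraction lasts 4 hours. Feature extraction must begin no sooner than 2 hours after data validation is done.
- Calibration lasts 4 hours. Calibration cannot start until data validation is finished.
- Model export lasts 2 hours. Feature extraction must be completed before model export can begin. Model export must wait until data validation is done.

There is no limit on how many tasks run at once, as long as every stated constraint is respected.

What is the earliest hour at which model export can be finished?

11

Nothing blocks data validation, so it runs from hour 0 to hour 3.
After data validation (finishes hour 3, plus 2-hour gap → hour 5), feature extraction can start at hour 5 and finishes at hour 9.
Model export cannot start until feature extraction (finishes hour 9); data validation (finishes hour 3). The controlling bound is hour 9, so model export finishes at 9 + 2 = hour 11.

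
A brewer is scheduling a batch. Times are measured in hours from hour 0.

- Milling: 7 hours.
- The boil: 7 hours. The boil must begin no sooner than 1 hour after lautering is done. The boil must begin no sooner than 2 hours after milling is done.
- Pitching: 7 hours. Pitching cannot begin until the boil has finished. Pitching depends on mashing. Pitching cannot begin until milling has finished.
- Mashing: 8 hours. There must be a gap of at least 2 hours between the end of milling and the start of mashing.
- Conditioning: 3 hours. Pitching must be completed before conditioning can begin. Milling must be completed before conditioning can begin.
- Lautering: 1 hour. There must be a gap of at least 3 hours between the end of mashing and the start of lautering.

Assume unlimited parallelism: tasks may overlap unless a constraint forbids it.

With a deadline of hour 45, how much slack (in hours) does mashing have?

6

Milling has no prerequisites, so it starts at hour 0 and finishes at hour 7.
Mashing waits on milling (finishes hour 7, plus 2-hour gap → hour 9), so it starts at hour 9 and finishes at 9 + 8 = hour 17.

Working backward from the deadline:
To finish by hour 45, conditioning (duration 3) must start no later than hour 42.
Pitching must finish before conditioning (must start by hour 42). With a 7-hour duration, pitching must start by 42 − 7 = hour 35.
The boil feeds into pitching (must start by hour 35); so the boil must finish by hour 35 and therefore start by hour 28.
Since the boil (must start by hour 28, minus 1-hour gap → hour 27) depends on it, lautering must finish by hour 27. Backing off its 1-hour duration gives a latest start of hour 26.
For mashing: lautering (must start by hour 26, minus 3-hour gap → hour 23); pitching (must start by hour 35). The most restrictive is hour 23; with an 8-hour duration, mashing must start by hour 15.
So mashing can start as early as hour 9 and as late as hour 15, giving 15 − 9 = 6 hours of slack.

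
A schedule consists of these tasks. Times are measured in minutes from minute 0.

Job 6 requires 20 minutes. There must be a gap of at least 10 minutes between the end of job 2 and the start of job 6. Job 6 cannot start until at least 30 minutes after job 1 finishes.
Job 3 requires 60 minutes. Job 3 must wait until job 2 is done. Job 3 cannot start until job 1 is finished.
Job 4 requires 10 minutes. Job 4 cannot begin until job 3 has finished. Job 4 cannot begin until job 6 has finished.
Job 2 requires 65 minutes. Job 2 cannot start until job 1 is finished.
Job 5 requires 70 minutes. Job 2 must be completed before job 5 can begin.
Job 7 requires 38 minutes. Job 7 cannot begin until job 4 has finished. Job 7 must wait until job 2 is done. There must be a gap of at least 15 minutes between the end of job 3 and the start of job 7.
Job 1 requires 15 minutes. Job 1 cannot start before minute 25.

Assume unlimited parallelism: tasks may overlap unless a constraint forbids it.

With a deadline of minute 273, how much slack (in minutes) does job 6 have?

90

Job 1 cannot begin until its own release at minute 25. It runs from minute 25 to 25 + 15 = minute 40.
Job 2 cannot begin until job 1 (finishes minute 40). It runs from minute 40 to 40 + 65 = minute 105.
Job 6 needs all of job 2 (finishes minute 105, plus 10-minute gap → minute 115); job 1 (finishes minute 40, plus 30-minute gap → minute 70). That puts its earliest start at minute 115; it finishes at 115 + 20 = minute 135.

Working backward from the deadline:
Job 7 must finish by minute 273; it takes 38 minutes, so it must start by 273 − 38 = minute 235.
Since job 7 (must start by minute 235) depends on it, job 4 must finish by minute 235. Backing off its 10-minute duration gives a latest start of minute 225.
Job 6 feeds into job 4 (must start by minute 225); so job 6 must finish by minute 225 and therefore start by minute 205.
So job 6 can start as early as minute 115 and as late as minute 205, giving 205 − 115 = 90 minutes of slack.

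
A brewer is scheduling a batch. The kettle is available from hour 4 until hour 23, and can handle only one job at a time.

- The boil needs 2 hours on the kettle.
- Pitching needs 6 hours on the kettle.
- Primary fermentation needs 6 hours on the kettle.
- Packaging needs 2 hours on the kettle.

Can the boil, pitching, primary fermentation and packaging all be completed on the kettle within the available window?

The kettle window is 23 − 4 = 19 hours.
Running back to back, the jobs need 2 + 6 + 6 + 2 = 16 hours on the kettle.
Since 16 ≤ 19, they fit within the window.

Yes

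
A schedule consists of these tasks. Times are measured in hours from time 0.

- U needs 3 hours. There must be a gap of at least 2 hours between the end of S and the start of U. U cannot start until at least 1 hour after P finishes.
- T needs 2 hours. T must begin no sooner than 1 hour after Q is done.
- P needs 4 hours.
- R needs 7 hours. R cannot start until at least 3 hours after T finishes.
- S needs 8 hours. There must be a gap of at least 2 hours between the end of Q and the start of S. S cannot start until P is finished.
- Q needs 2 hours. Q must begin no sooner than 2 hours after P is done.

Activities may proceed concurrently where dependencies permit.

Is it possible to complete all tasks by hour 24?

Yes

P can start immediately at hour 0; it finishes at hour 4.
Q waits on P (finishes hour 4, plus 2-hour gap → hour 6), so it starts at hour 6 and finishes at 6 + 2 = hour 8.
T cannot begin until Q (finishes hour 8, plus 1-hour gap → hour 9). It runs from hour 9 to 9 + 2 = hour 11.
R cannot begin until T (finishes hour 11, plus 3-hour gap → hour 14). It runs from hour 14 to 14 + 7 = hour 21.
S cannot start until Q (finishes hour 8, plus 2-hour gap → hour 10); P (finishes hour 4). The controlling bound is hour 10, so S finishes at 10 + 8 = hour 18.
U needs all of S (finishes hour 18, plus 2-hour gap → hour 20); P (finishes hour 4, plus 1-hour gap → hour 5). That puts its earliest start at hour 20; it finishes at 20 + 3 = hour 23.
Every task is finished by hour 23, which is no later than the deadline of 24, so the schedule is feasible.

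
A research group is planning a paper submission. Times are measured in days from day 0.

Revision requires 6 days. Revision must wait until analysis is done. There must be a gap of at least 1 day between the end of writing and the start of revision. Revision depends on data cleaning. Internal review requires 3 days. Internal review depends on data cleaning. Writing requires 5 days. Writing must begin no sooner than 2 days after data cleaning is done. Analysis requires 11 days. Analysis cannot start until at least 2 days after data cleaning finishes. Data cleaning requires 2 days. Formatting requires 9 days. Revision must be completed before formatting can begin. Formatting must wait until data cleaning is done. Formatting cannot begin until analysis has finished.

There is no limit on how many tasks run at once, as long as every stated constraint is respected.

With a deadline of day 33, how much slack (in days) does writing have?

Data cleaning has no prerequisites, so it starts at day 0 and finishes at day 2.
Writing cannot begin until data cleaning (finishes day 2, plus 2-day gap → day 4). It runs from day 4 to 4 + 5 = day 9.

Working backward from the deadline:
To finish by day 33, formatting (duration 9) must start no later than day 24.
Revision must finish before formatting (must start by day 24). With a 6-day duration, revision must start by 24 − 6 = day 18.
Since revision (must start by day 18, minus 1-day gap → day 17) depends on it, writing must finish by day 17. Backing off its 5-day duration gives a latest start of day 12.
So writing can start as early as day 4 and as late as day 12, giving 12 − 4 = 8 days of slack.

8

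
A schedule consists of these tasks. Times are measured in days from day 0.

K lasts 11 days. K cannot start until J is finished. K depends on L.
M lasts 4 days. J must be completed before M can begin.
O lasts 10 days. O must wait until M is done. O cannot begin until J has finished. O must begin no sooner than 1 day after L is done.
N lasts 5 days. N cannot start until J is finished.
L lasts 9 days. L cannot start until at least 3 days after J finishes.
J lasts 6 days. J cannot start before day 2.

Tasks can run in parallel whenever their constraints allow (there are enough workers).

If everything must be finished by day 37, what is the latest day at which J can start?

K must finish by day 37; it takes 11 days, so it must start by 37 − 11 = day 26.
Nothing follows O; the deadline of day 37 is its only limit. It must start by 37 − 10 = day 27.
For L: K (must start by day 26); O (must start by day 27, minus 1-day gap → day 26). The most restrictive is day 26; with a 9-day duration, L must start by day 17.
M feeds into O (must start by day 27); so M must finish by day 27 and therefore start by day 23.
To finish by day 37, N (duration 5) must start no later than day 32.
J must finish in time for K (must start by day 26); L (must start by day 17, minus 3-day gap → day 14); M (must start by day 23); N (must start by day 32); O (must start by day 27). The tightest is day 14, so J must start by 14 − 6 = day 8.

8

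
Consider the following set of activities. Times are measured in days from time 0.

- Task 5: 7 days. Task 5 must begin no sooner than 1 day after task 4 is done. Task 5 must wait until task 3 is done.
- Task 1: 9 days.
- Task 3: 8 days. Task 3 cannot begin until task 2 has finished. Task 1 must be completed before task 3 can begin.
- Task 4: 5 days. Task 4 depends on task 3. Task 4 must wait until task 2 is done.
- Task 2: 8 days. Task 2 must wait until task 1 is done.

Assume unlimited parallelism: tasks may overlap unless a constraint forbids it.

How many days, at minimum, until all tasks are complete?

38

Task 1 has no prerequisites, so it starts at day 0 and finishes at day 9.
After task 1 (finishes day 9), task 2 can start at day 9 and finishes at day 17.
Task 3 cannot start until task 2 (finishes day 17); task 1 (finishes day 9). The controlling bound is day 17, so task 3 finishes at 17 + 8 = day 25.
For task 4: task 3 (finishes day 25); task 2 (finishes day 17). Taking the maximum gives a start of day 25, and it finishes at 25 + 5 = day 30.
Task 5 has to wait for task 4 (finishes day 30, plus 1-day gap → day 31); task 3 (finishes day 25). The latest of these is day 31, so task 5 runs day 31 to 31 + 7 = day 38.
All tasks are finished once the last one completes. Finish times: Task 1 at 9, Task 2 at 17, Task 3 at 25, Task 4 at 30, Task 5 at 38. The latest is day 38.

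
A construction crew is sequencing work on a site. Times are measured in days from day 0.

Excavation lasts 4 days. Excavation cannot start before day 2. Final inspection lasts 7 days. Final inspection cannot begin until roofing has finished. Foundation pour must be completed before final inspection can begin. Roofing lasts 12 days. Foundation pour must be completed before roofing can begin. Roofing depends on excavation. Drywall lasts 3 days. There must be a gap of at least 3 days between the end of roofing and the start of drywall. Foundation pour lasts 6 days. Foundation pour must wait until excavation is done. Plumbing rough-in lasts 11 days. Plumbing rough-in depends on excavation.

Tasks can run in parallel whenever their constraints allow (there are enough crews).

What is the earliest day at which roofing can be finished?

After its own release at day 2, excavation can start at day 2 and finishes at day 6.
Foundation pour waits on excavation (finishes day 6), so it starts at day 6 and finishes at 6 + 6 = day 12.
Roofing has to wait for foundation pour (finishes day 12); excavation (finishes day 6). The latest of these is day 12, so roofing runs day 12 to 12 + 12 = day 24.

24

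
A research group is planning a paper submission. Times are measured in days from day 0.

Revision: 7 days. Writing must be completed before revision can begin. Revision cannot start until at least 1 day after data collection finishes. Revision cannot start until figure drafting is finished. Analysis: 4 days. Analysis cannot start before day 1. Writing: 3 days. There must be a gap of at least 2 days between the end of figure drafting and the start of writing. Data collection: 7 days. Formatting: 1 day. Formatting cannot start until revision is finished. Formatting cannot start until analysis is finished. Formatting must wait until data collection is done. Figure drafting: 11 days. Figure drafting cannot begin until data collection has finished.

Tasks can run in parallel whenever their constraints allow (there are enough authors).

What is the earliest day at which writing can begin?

Data collection can start immediately at day 0; it finishes at day 7.
Figure drafting cannot begin until data collection (finishes day 7). It runs from day 7 to 7 + 11 = day 18.
Writing waits on figure drafting (finishes day 18, plus 2-day gap → day 20), so the earliest it can start is day 20.

20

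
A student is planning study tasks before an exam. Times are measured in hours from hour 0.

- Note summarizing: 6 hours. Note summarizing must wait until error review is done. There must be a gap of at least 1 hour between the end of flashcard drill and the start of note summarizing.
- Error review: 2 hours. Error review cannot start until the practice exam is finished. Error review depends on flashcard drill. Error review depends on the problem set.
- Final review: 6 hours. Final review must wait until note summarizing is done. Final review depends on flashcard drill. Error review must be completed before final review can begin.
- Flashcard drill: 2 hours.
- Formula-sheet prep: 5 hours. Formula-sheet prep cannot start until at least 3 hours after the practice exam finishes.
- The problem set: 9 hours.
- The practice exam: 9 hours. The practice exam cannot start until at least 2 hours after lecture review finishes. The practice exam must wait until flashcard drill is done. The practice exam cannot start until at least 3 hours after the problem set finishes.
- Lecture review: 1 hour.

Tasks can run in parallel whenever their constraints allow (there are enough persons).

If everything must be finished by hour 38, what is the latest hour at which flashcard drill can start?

To finish by hour 38, final review (duration 6) must start no later than hour 32.
Note summarizing feeds into final review (must start by hour 32); so note summarizing must finish by hour 32 and therefore start by hour 26.
For error review: note summarizing (must start by hour 26); final review (must start by hour 32). The most restrictive is hour 26; with a 2-hour duration, error review must start by hour 24.
To finish by hour 38, formula-sheet prep (duration 5) must start no later than hour 33.
For the practice exam: error review (must start by hour 24); formula-sheet prep (must start by hour 33, minus 3-hour gap → hour 30). The most restrictive is hour 24; with a 9-hour duration, the practice exam must start by hour 15.
For flashcard drill: the practice exam (must start by hour 15); error review (must start by hour 24); note summarizing (must start by hour 26, minus 1-hour gap → hour 25); final review (must start by hour 32). The most restrictive is hour 15; with a 2-hour duration, flashcard drill must start by hour 13.

13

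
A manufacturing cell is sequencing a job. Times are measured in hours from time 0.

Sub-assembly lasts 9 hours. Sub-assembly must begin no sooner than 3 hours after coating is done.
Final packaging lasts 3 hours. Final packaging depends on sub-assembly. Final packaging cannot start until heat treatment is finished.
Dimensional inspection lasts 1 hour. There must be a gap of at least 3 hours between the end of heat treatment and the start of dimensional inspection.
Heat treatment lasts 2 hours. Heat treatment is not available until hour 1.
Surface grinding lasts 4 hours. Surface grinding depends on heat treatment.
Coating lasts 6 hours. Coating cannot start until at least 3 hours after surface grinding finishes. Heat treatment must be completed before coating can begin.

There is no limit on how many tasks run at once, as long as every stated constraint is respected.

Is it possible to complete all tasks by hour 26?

Heat treatment waits on its own release at hour 1, so it starts at hour 1 and finishes at 1 + 2 = hour 3.
After heat treatment (finishes hour 3, plus 3-hour gap → hour 6), dimensional inspection can start at hour 6 and finishes at hour 7.
After heat treatment (finishes hour 3), surface grinding can start at hour 3 and finishes at hour 7.
For coating: surface grinding (finishes hour 7, plus 3-hour gap → hour 10); heat treatment (finishes hour 3). Taking the maximum gives a start of hour 10, and it finishes at 10 + 6 = hour 16.
Sub-assembly waits on coating (finishes hour 16, plus 3-hour gap → hour 19), so it starts at hour 19 and finishes at 19 + 9 = hour 28.
For final packaging: sub-assembly (finishes hour 28); heat treatment (finishes hour 3). Taking the maximum gives a start of hour 28, and it finishes at 28 + 3 = hour 31.
The earliest everything can be done is hour 31, which is after the deadline of 26, so it is not possible.

No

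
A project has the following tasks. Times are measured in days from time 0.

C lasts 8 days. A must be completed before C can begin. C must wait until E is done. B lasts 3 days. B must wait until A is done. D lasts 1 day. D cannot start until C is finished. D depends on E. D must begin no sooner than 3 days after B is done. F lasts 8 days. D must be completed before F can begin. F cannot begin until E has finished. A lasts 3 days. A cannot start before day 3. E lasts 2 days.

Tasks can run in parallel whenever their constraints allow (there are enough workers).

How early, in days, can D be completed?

Nothing blocks E, so it runs from day 0 to day 2.
A cannot begin until its own release at day 3. It runs from day 3 to 3 + 3 = day 6.
For C: A (finishes day 6); E (finishes day 2). Taking the maximum gives a start of day 6, and it finishes at 6 + 8 = day 14.
B waits on A (finishes day 6), so it starts at day 6 and finishes at 6 + 3 = day 9.
D needs all of C (finishes day 14); E (finishes day 2); B (finishes day 9, plus 3-day gap → day 12). That puts its earliest start at day 14; it finishes at 14 + 1 = day 15.

15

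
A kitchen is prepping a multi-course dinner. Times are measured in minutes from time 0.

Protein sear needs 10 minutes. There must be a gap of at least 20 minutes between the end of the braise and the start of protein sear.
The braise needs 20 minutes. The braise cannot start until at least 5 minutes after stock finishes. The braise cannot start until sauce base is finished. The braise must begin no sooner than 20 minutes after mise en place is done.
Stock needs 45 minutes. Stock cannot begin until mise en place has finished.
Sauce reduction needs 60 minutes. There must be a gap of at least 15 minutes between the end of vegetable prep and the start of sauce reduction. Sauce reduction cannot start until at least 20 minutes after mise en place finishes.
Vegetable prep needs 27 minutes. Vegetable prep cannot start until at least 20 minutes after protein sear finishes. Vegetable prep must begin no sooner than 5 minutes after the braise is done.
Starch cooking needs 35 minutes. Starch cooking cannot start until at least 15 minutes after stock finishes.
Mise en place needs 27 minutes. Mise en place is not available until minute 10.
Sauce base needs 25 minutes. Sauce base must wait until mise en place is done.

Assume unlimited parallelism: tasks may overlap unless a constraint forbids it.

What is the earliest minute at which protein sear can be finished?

After its own release at minute 10, mise en place can start at minute 10 and finishes at minute 37.
Sauce base cannot begin until mise en place (finishes minute 37). It runs from minute 37 to 37 + 25 = minute 62.
Stock waits on mise en place (finishes minute 37), so it starts at minute 37 and finishes at 37 + 45 = minute 82.
The braise needs all of stock (finishes minute 82, plus 5-minute gap → minute 87); sauce base (finishes minute 62); mise en place (finishes minute 37, plus 20-minute gap → minute 57). That puts its earliest start at minute 87; it finishes at 87 + 20 = minute 107.
Protein sear cannot begin until the braise (finishes minute 107, plus 20-minute gap → minute 127). It runs from minute 127 to 127 + 10 = minute 137.

137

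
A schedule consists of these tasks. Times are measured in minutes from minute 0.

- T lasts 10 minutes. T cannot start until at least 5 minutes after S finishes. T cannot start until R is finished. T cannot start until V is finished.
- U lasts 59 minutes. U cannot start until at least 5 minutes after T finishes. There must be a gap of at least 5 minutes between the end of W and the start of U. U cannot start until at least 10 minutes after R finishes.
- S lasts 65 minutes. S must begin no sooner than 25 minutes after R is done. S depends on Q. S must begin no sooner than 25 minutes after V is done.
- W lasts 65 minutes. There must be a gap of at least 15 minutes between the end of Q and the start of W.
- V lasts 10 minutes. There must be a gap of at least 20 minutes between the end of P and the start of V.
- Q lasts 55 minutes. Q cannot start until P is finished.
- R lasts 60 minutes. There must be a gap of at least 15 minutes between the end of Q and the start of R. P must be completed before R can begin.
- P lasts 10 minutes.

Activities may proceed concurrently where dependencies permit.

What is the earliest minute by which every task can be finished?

309

Nothing blocks P, so it runs from minute 0 to minute 10.
V cannot begin until P (finishes minute 10, plus 20-minute gap → minute 30). It runs from minute 30 to 30 + 10 = minute 40.
After P (finishes minute 10), Q can start at minute 10 and finishes at minute 65.
After Q (finishes minute 65, plus 15-minute gap → minute 80), W can start at minute 80 and finishes at minute 145.
R needs all of Q (finishes minute 65, plus 15-minute gap → minute 80); P (finishes minute 10). That puts its earliest start at minute 80; it finishes at 80 + 60 = minute 140.
For S: R (finishes minute 140, plus 25-minute gap → minute 165); Q (finishes minute 65); V (finishes minute 40, plus 25-minute gap → minute 65). Taking the maximum gives a start of minute 165, and it finishes at 165 + 65 = minute 230.
T needs all of S (finishes minute 230, plus 5-minute gap → minute 235); R (finishes minute 140); V (finishes minute 40). That puts its earliest start at minute 235; it finishes at 235 + 10 = minute 245.
For U: T (finishes minute 245, plus 5-minute gap → minute 250); W (finishes minute 145, plus 5-minute gap → minute 150); R (finishes minute 140, plus 10-minute gap → minute 150). Taking the maximum gives a start of minute 250, and it finishes at 250 + 59 = minute 309.
All tasks are finished once the last one completes. Finish times: P at 10, Q at 65, R at 140, S at 230, T at 245, U at 309, V at 40, W at 145. The latest is minute 309.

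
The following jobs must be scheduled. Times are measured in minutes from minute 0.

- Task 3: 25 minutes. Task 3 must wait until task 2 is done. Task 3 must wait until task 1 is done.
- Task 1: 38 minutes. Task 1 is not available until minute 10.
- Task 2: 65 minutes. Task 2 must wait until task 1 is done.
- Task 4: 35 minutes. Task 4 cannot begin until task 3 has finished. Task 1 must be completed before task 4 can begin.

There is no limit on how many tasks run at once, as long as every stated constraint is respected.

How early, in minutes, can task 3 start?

After its own release at minute 10, task 1 can start at minute 10 and finishes at minute 48.
After task 1 (finishes minute 48), task 2 can start at minute 48 and finishes at minute 113.
Task 3 waits on task 2 (finishes minute 113); task 1 (finishes minute 48). The latest of these is minute 113, which is the earliest task 3 can start.

113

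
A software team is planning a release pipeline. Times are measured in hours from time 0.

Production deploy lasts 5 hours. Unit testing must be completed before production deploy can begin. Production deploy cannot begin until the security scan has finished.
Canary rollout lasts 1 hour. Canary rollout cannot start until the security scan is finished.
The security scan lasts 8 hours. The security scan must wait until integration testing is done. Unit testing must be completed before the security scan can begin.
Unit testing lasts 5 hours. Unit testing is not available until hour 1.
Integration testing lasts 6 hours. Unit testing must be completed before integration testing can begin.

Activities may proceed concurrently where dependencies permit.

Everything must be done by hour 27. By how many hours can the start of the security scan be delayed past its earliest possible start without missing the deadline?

2

After its own release at hour 1, unit testing can start at hour 1 and finishes at hour 6.
Integration testing cannot begin until unit testing (finishes hour 6). It runs from hour 6 to 6 + 6 = hour 12.
For the security scan: integration testing (finishes hour 12); unit testing (finishes hour 6). Taking the maximum gives a start of hour 12, and it finishes at 12 + 8 = hour 20.

Working backward from the deadline:
Canary rollout has no dependents, so it just needs to finish by hour 27. Starting by 27 − 1 = hour 26 achieves that.
Production deploy must finish by hour 27; it takes 5 hours, so it must start by 27 − 5 = hour 22.
The security scan must finish in time for canary rollout (must start by hour 26); production deploy (must start by hour 22). The tightest is hour 22, so the security scan must start by 22 − 8 = hour 14.
So the security scan can start as early as hour 12 and as late as hour 14, giving 14 − 12 = 2 hours of slack.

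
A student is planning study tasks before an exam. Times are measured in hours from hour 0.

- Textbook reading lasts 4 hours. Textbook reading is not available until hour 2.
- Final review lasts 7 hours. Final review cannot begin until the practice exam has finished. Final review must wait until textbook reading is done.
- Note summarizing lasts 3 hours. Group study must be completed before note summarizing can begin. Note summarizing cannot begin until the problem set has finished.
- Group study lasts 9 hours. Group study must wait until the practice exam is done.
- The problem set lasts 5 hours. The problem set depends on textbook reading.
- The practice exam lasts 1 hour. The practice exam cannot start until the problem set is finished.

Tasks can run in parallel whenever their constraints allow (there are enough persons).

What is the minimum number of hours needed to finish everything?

After its own release at hour 2, textbook reading can start at hour 2 and finishes at hour 6.
The problem set cannot begin until textbook reading (finishes hour 6). It runs from hour 6 to 6 + 5 = hour 11.
The practice exam waits on the problem set (finishes hour 11), so it starts at hour 11 and finishes at 11 + 1 = hour 12.
For final review: the practice exam (finishes hour 12); textbook reading (finishes hour 6). Taking the maximum gives a start of hour 12, and it finishes at 12 + 7 = hour 19.
After the practice exam (finishes hour 12), group study can start at hour 12 and finishes at hour 21.
Note summarizing needs all of group study (finishes hour 21); the problem set (finishes hour 11). That puts its earliest start at hour 21; it finishes at 21 + 3 = hour 24.
All tasks are finished once the last one completes. Finish times: Textbook reading at 6, The problem set at 11, The practice exam at 12, Group study at 21, Note summarizing at 24, Final review at 19. The latest is hour 24.

24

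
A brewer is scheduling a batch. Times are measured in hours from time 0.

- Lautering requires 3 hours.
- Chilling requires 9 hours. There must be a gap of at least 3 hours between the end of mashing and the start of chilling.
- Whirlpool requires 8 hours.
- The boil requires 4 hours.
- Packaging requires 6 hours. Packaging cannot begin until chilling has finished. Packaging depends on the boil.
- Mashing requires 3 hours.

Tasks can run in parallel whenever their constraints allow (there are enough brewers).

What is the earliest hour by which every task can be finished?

21

Whirlpool has no prerequisites, so it starts at hour 0 and finishes at hour 8.
The boil can start immediately at hour 0; it finishes at hour 4.
Lautering can start immediately at hour 0; it finishes at hour 3.
Mashing can start immediately at hour 0; it finishes at hour 3.
After mashing (finishes hour 3, plus 3-hour gap → hour 6), chilling can start at hour 6 and finishes at hour 15.
For packaging: chilling (finishes hour 15); the boil (finishes hour 4). Taking the maximum gives a start of hour 15, and it finishes at 15 + 6 = hour 21.
All tasks are finished once the last one completes. Finish times: Mashing at 3, Lautering at 3, The boil at 4, Whirlpool at 8, Chilling at 15, Packaging at 21. The latest is hour 21.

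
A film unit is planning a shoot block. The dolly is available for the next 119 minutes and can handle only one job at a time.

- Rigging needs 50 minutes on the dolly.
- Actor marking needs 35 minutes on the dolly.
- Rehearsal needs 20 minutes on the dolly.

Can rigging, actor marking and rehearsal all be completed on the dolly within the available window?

Running back to back, the jobs need 50 + 35 + 20 = 105 minutes on the dolly.
Since 105 ≤ 119, they fit within the window.

Yes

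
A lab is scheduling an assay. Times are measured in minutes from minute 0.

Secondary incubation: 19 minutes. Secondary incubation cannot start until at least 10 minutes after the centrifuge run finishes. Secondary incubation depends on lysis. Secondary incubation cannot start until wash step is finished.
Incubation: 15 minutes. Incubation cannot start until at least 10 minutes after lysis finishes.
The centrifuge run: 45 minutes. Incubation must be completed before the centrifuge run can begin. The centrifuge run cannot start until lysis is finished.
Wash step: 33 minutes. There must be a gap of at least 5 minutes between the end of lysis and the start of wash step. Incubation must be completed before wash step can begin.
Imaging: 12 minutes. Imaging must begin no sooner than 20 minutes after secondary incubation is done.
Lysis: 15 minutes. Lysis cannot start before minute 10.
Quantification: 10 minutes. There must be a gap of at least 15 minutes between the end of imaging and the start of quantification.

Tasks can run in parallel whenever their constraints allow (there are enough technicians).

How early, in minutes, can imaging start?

144

Lysis cannot begin until its own release at minute 10. It runs from minute 10 to 10 + 15 = minute 25.
Incubation waits on lysis (finishes minute 25, plus 10-minute gap → minute 35), so it starts at minute 35 and finishes at 35 + 15 = minute 50.
Wash step has to wait for lysis (finishes minute 25, plus 5-minute gap → minute 30); incubation (finishes minute 50). The latest of these is minute 50, so wash step runs minute 50 to 50 + 33 = minute 83.
The centrifuge run cannot start until incubation (finishes minute 50); lysis (finishes minute 25). The controlling bound is minute 50, so the centrifuge run finishes at 50 + 45 = minute 95.
For secondary incubation: the centrifuge run (finishes minute 95, plus 10-minute gap → minute 105); lysis (finishes minute 25); wash step (finishes minute 83). Taking the maximum gives a start of minute 105, and it finishes at 105 + 19 = minute 124.
Imaging waits on secondary incubation (finishes minute 124, plus 20-minute gap → minute 144), so the earliest it can start is minute 144.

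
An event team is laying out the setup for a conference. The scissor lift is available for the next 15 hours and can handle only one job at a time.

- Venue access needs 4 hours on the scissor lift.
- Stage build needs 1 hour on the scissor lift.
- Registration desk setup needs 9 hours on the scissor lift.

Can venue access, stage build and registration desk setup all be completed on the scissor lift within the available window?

Yes

Running back to back, the jobs need 4 + 1 + 9 = 14 hours on the scissor lift.
Since 14 ≤ 15, they fit within the window.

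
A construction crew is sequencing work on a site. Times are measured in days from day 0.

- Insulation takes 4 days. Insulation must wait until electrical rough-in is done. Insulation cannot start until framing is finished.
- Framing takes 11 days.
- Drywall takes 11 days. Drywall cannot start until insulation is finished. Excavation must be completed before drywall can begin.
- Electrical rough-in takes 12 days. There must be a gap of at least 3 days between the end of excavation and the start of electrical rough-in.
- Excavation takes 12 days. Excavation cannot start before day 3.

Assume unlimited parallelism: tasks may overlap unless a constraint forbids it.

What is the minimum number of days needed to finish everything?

Nothing blocks framing, so it runs from day 0 to day 11.
Excavation cannot begin until its own release at day 3. It runs from day 3 to 3 + 12 = day 15.
Electrical rough-in waits on excavation (finishes day 15, plus 3-day gap → day 18), so it starts at day 18 and finishes at 18 + 12 = day 30.
For insulation: electrical rough-in (finishes day 30); framing (finishes day 11). Taking the maximum gives a start of day 30, and it finishes at 30 + 4 = day 34.
Drywall cannot start until insulation (finishes day 34); excavation (finishes day 15). The controlling bound is day 34, so drywall finishes at 34 + 11 = day 45.
All tasks are finished once the last one completes. Finish times: Excavation at 15, Framing at 11, Electrical rough-in at 30, Insulation at 34, Drywall at 45. The latest is day 45.

45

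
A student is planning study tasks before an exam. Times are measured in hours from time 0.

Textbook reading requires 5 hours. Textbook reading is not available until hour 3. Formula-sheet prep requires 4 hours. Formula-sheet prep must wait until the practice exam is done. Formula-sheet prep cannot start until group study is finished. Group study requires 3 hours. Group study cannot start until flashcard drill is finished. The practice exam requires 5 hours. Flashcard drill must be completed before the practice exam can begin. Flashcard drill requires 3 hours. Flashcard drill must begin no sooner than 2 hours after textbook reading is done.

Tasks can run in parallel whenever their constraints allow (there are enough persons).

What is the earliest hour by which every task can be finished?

22

After its own release at hour 3, textbook reading can start at hour 3 and finishes at hour 8.
After textbook reading (finishes hour 8, plus 2-hour gap → hour 10), flashcard drill can start at hour 10 and finishes at hour 13.
Group study waits on flashcard drill (finishes hour 13), so it starts at hour 13 and finishes at 13 + 3 = hour 16.
The practice exam cannot begin until flashcard drill (finishes hour 13). It runs from hour 13 to 13 + 5 = hour 18.
Formula-sheet prep has to wait for the practice exam (finishes hour 18); group study (finishes hour 16). The latest of these is hour 18, so formula-sheet prep runs hour 18 to 18 + 4 = hour 22.
All tasks are finished once the last one completes. Finish times: Textbook reading at 8, Flashcard drill at 13, The practice exam at 18, Group study at 16, Formula-sheet prep at 22. The latest is hour 22.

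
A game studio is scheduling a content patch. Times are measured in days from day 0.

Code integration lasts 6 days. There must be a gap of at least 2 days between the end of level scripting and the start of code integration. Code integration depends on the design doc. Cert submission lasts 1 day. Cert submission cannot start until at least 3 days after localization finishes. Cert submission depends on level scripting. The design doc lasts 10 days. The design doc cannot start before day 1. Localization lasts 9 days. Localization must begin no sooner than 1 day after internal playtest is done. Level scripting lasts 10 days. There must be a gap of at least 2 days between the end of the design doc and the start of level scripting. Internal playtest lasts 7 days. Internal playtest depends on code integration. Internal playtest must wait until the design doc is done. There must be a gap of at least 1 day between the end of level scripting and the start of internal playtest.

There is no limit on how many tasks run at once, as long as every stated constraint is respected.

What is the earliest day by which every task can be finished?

52

The design doc waits on its own release at day 1, so it starts at day 1 and finishes at 1 + 10 = day 11.
After the design doc (finishes day 11, plus 2-day gap → day 13), level scripting can start at day 13 and finishes at day 23.
Code integration cannot start until level scripting (finishes day 23, plus 2-day gap → day 25); the design doc (finishes day 11). The controlling bound is day 25, so code integration finishes at 25 + 6 = day 31.
For internal playtest: code integration (finishes day 31); the design doc (finishes day 11); level scripting (finishes day 23, plus 1-day gap → day 24). Taking the maximum gives a start of day 31, and it finishes at 31 + 7 = day 38.
Localization waits on internal playtest (finishes day 38, plus 1-day gap → day 39), so it starts at day 39 and finishes at 39 + 9 = day 48.
Cert submission cannot start until localization (finishes day 48, plus 3-day gap → day 51); level scripting (finishes day 23). The controlling bound is day 51, so cert submission finishes at 51 + 1 = day 52.
All tasks are finished once the last one completes. Finish times: The design doc at 11, Level scripting at 23, Code integration at 31, Internal playtest at 38, Localization at 48, Cert submission at 52. The latest is day 52.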